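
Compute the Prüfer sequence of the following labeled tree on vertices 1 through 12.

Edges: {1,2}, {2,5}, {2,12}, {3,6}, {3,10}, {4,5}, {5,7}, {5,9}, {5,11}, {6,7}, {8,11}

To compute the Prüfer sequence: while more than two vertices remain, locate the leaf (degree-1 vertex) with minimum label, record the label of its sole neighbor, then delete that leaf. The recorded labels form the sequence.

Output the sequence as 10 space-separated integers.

Step 1: leaves = {1,4,8,9,10,12}. Remove smallest leaf 1, emit neighbor 2.
Step 2: leaves = {4,8,9,10,12}. Remove smallest leaf 4, emit neighbor 5.
Step 3: leaves = {8,9,10,12}. Remove smallest leaf 8, emit neighbor 11.
Step 4: leaves = {9,10,11,12}. Remove smallest leaf 9, emit neighbor 5.
Step 5: leaves = {10,11,12}. Remove smallest leaf 10, emit neighbor 3.
Step 6: leaves = {3,11,12}. Remove smallest leaf 3, emit neighbor 6.
Step 7: leaves = {6,11,12}. Remove smallest leaf 6, emit neighbor 7.
Step 8: leaves = {7,11,12}. Remove smallest leaf 7, emit neighbor 5.
Step 9: leaves = {11,12}. Remove smallest leaf 11, emit neighbor 5.
Step 10: leaves = {5,12}. Remove smallest leaf 5, emit neighbor 2.
Done: 2 vertices remain (2, 12). Sequence = [2 5 11 5 3 6 7 5 5 2]

Answer: 2 5 11 5 3 6 7 5 5 2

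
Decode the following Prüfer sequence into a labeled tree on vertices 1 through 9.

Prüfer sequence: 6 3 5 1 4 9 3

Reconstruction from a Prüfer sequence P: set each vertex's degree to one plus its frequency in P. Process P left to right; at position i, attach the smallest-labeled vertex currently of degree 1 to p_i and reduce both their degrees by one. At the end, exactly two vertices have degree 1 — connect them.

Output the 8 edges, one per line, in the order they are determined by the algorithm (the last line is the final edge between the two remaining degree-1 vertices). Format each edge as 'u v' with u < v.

Answer: 2 6
3 6
5 7
1 5
1 4
4 9
3 8
3 9

Derivation:
Initial degrees: {1:2, 2:1, 3:3, 4:2, 5:2, 6:2, 7:1, 8:1, 9:2}
Step 1: smallest deg-1 vertex = 2, p_1 = 6. Add edge {2,6}. Now deg[2]=0, deg[6]=1.
Step 2: smallest deg-1 vertex = 6, p_2 = 3. Add edge {3,6}. Now deg[6]=0, deg[3]=2.
Step 3: smallest deg-1 vertex = 7, p_3 = 5. Add edge {5,7}. Now deg[7]=0, deg[5]=1.
Step 4: smallest deg-1 vertex = 5, p_4 = 1. Add edge {1,5}. Now deg[5]=0, deg[1]=1.
Step 5: smallest deg-1 vertex = 1, p_5 = 4. Add edge {1,4}. Now deg[1]=0, deg[4]=1.
Step 6: smallest deg-1 vertex = 4, p_6 = 9. Add edge {4,9}. Now deg[4]=0, deg[9]=1.
Step 7: smallest deg-1 vertex = 8, p_7 = 3. Add edge {3,8}. Now deg[8]=0, deg[3]=1.
Final: two remaining deg-1 vertices are 3, 9. Add edge {3,9}.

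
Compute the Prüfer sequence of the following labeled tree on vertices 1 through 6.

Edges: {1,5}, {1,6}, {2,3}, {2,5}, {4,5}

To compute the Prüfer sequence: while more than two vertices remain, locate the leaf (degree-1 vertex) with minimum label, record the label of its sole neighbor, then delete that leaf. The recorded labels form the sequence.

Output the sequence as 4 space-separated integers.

Step 1: leaves = {3,4,6}. Remove smallest leaf 3, emit neighbor 2.
Step 2: leaves = {2,4,6}. Remove smallest leaf 2, emit neighbor 5.
Step 3: leaves = {4,6}. Remove smallest leaf 4, emit neighbor 5.
Step 4: leaves = {5,6}. Remove smallest leaf 5, emit neighbor 1.
Done: 2 vertices remain (1, 6). Sequence = [2 5 5 1]

Answer: 2 5 5 1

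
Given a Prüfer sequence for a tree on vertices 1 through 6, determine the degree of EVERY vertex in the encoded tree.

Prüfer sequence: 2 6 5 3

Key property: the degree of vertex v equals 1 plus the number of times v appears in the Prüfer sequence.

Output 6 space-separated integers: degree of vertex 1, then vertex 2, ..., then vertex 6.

Answer: 1 2 2 1 2 2

Derivation:
p_1 = 2: count[2] becomes 1
p_2 = 6: count[6] becomes 1
p_3 = 5: count[5] becomes 1
p_4 = 3: count[3] becomes 1
Degrees (1 + count): deg[1]=1+0=1, deg[2]=1+1=2, deg[3]=1+1=2, deg[4]=1+0=1, deg[5]=1+1=2, deg[6]=1+1=2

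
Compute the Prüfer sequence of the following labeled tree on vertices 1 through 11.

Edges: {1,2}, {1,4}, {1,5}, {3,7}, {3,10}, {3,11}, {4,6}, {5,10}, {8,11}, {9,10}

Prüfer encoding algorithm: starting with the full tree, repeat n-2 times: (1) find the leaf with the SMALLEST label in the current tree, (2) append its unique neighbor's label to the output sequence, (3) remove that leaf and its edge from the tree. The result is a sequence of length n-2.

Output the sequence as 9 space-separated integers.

Answer: 1 4 1 5 10 3 11 10 3

Derivation:
Step 1: leaves = {2,6,7,8,9}. Remove smallest leaf 2, emit neighbor 1.
Step 2: leaves = {6,7,8,9}. Remove smallest leaf 6, emit neighbor 4.
Step 3: leaves = {4,7,8,9}. Remove smallest leaf 4, emit neighbor 1.
Step 4: leaves = {1,7,8,9}. Remove smallest leaf 1, emit neighbor 5.
Step 5: leaves = {5,7,8,9}. Remove smallest leaf 5, emit neighbor 10.
Step 6: leaves = {7,8,9}. Remove smallest leaf 7, emit neighbor 3.
Step 7: leaves = {8,9}. Remove smallest leaf 8, emit neighbor 11.
Step 8: leaves = {9,11}. Remove smallest leaf 9, emit neighbor 10.
Step 9: leaves = {10,11}. Remove smallest leaf 10, emit neighbor 3.
Done: 2 vertices remain (3, 11). Sequence = [1 4 1 5 10 3 11 10 3]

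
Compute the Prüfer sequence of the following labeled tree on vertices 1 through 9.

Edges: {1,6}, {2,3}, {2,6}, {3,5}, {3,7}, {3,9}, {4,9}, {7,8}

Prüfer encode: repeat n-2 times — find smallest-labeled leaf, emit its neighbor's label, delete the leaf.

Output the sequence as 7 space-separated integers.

Answer: 6 9 3 2 3 7 3

Derivation:
Step 1: leaves = {1,4,5,8}. Remove smallest leaf 1, emit neighbor 6.
Step 2: leaves = {4,5,6,8}. Remove smallest leaf 4, emit neighbor 9.
Step 3: leaves = {5,6,8,9}. Remove smallest leaf 5, emit neighbor 3.
Step 4: leaves = {6,8,9}. Remove smallest leaf 6, emit neighbor 2.
Step 5: leaves = {2,8,9}. Remove smallest leaf 2, emit neighbor 3.
Step 6: leaves = {8,9}. Remove smallest leaf 8, emit neighbor 7.
Step 7: leaves = {7,9}. Remove smallest leaf 7, emit neighbor 3.
Done: 2 vertices remain (3, 9). Sequence = [6 9 3 2 3 7 3]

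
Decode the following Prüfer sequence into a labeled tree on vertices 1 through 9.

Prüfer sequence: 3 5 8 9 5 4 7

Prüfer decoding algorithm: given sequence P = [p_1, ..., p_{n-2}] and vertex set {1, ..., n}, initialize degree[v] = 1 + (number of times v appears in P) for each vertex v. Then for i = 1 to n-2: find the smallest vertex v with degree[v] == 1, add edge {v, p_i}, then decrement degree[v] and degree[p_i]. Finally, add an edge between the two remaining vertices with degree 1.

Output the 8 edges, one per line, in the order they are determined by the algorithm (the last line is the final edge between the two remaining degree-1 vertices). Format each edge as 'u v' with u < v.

Initial degrees: {1:1, 2:1, 3:2, 4:2, 5:3, 6:1, 7:2, 8:2, 9:2}
Step 1: smallest deg-1 vertex = 1, p_1 = 3. Add edge {1,3}. Now deg[1]=0, deg[3]=1.
Step 2: smallest deg-1 vertex = 2, p_2 = 5. Add edge {2,5}. Now deg[2]=0, deg[5]=2.
Step 3: smallest deg-1 vertex = 3, p_3 = 8. Add edge {3,8}. Now deg[3]=0, deg[8]=1.
Step 4: smallest deg-1 vertex = 6, p_4 = 9. Add edge {6,9}. Now deg[6]=0, deg[9]=1.
Step 5: smallest deg-1 vertex = 8, p_5 = 5. Add edge {5,8}. Now deg[8]=0, deg[5]=1.
Step 6: smallest deg-1 vertex = 5, p_6 = 4. Add edge {4,5}. Now deg[5]=0, deg[4]=1.
Step 7: smallest deg-1 vertex = 4, p_7 = 7. Add edge {4,7}. Now deg[4]=0, deg[7]=1.
Final: two remaining deg-1 vertices are 7, 9. Add edge {7,9}.

Answer: 1 3
2 5
3 8
6 9
5 8
4 5
4 7
7 9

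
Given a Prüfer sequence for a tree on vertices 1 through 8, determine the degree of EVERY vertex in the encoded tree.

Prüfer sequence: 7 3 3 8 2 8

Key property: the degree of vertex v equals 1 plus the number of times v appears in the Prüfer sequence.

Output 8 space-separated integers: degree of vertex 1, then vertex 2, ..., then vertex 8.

Answer: 1 2 3 1 1 1 2 3

Derivation:
p_1 = 7: count[7] becomes 1
p_2 = 3: count[3] becomes 1
p_3 = 3: count[3] becomes 2
p_4 = 8: count[8] becomes 1
p_5 = 2: count[2] becomes 1
p_6 = 8: count[8] becomes 2
Degrees (1 + count): deg[1]=1+0=1, deg[2]=1+1=2, deg[3]=1+2=3, deg[4]=1+0=1, deg[5]=1+0=1, deg[6]=1+0=1, deg[7]=1+1=2, deg[8]=1+2=3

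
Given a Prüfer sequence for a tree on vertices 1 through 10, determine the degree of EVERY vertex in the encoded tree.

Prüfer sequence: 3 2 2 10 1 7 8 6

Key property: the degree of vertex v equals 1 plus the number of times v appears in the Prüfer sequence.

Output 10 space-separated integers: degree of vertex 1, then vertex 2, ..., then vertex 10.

p_1 = 3: count[3] becomes 1
p_2 = 2: count[2] becomes 1
p_3 = 2: count[2] becomes 2
p_4 = 10: count[10] becomes 1
p_5 = 1: count[1] becomes 1
p_6 = 7: count[7] becomes 1
p_7 = 8: count[8] becomes 1
p_8 = 6: count[6] becomes 1
Degrees (1 + count): deg[1]=1+1=2, deg[2]=1+2=3, deg[3]=1+1=2, deg[4]=1+0=1, deg[5]=1+0=1, deg[6]=1+1=2, deg[7]=1+1=2, deg[8]=1+1=2, deg[9]=1+0=1, deg[10]=1+1=2

Answer: 2 3 2 1 1 2 2 2 1 2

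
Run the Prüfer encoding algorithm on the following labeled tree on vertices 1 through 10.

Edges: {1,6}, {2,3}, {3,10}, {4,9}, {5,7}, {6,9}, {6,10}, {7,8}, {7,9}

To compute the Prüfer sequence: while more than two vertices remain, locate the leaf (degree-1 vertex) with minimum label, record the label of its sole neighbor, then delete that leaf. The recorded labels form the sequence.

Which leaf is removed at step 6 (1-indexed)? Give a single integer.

Answer: 8

Derivation:
Step 1: current leaves = {1,2,4,5,8}. Remove leaf 1 (neighbor: 6).
Step 2: current leaves = {2,4,5,8}. Remove leaf 2 (neighbor: 3).
Step 3: current leaves = {3,4,5,8}. Remove leaf 3 (neighbor: 10).
Step 4: current leaves = {4,5,8,10}. Remove leaf 4 (neighbor: 9).
Step 5: current leaves = {5,8,10}. Remove leaf 5 (neighbor: 7).
Step 6: current leaves = {8,10}. Remove leaf 8 (neighbor: 7).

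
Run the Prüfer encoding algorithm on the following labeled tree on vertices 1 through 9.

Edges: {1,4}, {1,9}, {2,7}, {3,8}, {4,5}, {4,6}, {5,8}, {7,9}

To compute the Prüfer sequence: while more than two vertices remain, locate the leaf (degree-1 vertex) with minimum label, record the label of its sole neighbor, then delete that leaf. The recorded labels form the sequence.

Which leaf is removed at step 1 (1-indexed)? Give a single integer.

Answer: 2

Derivation:
Step 1: current leaves = {2,3,6}. Remove leaf 2 (neighbor: 7).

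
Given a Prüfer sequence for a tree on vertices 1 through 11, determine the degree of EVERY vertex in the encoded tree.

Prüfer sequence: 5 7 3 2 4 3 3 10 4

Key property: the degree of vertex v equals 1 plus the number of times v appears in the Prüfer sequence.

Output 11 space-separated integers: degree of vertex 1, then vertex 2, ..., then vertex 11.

p_1 = 5: count[5] becomes 1
p_2 = 7: count[7] becomes 1
p_3 = 3: count[3] becomes 1
p_4 = 2: count[2] becomes 1
p_5 = 4: count[4] becomes 1
p_6 = 3: count[3] becomes 2
p_7 = 3: count[3] becomes 3
p_8 = 10: count[10] becomes 1
p_9 = 4: count[4] becomes 2
Degrees (1 + count): deg[1]=1+0=1, deg[2]=1+1=2, deg[3]=1+3=4, deg[4]=1+2=3, deg[5]=1+1=2, deg[6]=1+0=1, deg[7]=1+1=2, deg[8]=1+0=1, deg[9]=1+0=1, deg[10]=1+1=2, deg[11]=1+0=1

Answer: 1 2 4 3 2 1 2 1 1 2 1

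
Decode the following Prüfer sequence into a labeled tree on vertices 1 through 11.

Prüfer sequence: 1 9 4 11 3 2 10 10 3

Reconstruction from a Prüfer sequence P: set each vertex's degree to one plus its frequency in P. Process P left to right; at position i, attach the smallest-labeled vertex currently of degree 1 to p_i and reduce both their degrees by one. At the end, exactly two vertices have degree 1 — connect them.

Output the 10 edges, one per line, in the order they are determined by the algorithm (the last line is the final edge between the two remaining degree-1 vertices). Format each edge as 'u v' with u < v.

Initial degrees: {1:2, 2:2, 3:3, 4:2, 5:1, 6:1, 7:1, 8:1, 9:2, 10:3, 11:2}
Step 1: smallest deg-1 vertex = 5, p_1 = 1. Add edge {1,5}. Now deg[5]=0, deg[1]=1.
Step 2: smallest deg-1 vertex = 1, p_2 = 9. Add edge {1,9}. Now deg[1]=0, deg[9]=1.
Step 3: smallest deg-1 vertex = 6, p_3 = 4. Add edge {4,6}. Now deg[6]=0, deg[4]=1.
Step 4: smallest deg-1 vertex = 4, p_4 = 11. Add edge {4,11}. Now deg[4]=0, deg[11]=1.
Step 5: smallest deg-1 vertex = 7, p_5 = 3. Add edge {3,7}. Now deg[7]=0, deg[3]=2.
Step 6: smallest deg-1 vertex = 8, p_6 = 2. Add edge {2,8}. Now deg[8]=0, deg[2]=1.
Step 7: smallest deg-1 vertex = 2, p_7 = 10. Add edge {2,10}. Now deg[2]=0, deg[10]=2.
Step 8: smallest deg-1 vertex = 9, p_8 = 10. Add edge {9,10}. Now deg[9]=0, deg[10]=1.
Step 9: smallest deg-1 vertex = 10, p_9 = 3. Add edge {3,10}. Now deg[10]=0, deg[3]=1.
Final: two remaining deg-1 vertices are 3, 11. Add edge {3,11}.

Answer: 1 5
1 9
4 6
4 11
3 7
2 8
2 10
9 10
3 10
3 11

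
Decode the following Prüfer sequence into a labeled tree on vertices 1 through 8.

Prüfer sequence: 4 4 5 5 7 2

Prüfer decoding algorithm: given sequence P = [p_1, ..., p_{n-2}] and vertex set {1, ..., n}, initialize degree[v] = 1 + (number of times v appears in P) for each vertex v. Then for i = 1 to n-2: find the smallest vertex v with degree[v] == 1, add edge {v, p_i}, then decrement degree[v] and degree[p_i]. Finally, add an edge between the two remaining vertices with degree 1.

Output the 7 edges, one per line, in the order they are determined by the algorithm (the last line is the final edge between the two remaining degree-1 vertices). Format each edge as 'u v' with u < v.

Answer: 1 4
3 4
4 5
5 6
5 7
2 7
2 8

Derivation:
Initial degrees: {1:1, 2:2, 3:1, 4:3, 5:3, 6:1, 7:2, 8:1}
Step 1: smallest deg-1 vertex = 1, p_1 = 4. Add edge {1,4}. Now deg[1]=0, deg[4]=2.
Step 2: smallest deg-1 vertex = 3, p_2 = 4. Add edge {3,4}. Now deg[3]=0, deg[4]=1.
Step 3: smallest deg-1 vertex = 4, p_3 = 5. Add edge {4,5}. Now deg[4]=0, deg[5]=2.
Step 4: smallest deg-1 vertex = 6, p_4 = 5. Add edge {5,6}. Now deg[6]=0, deg[5]=1.
Step 5: smallest deg-1 vertex = 5, p_5 = 7. Add edge {5,7}. Now deg[5]=0, deg[7]=1.
Step 6: smallest deg-1 vertex = 7, p_6 = 2. Add edge {2,7}. Now deg[7]=0, deg[2]=1.
Final: two remaining deg-1 vertices are 2, 8. Add edge {2,8}.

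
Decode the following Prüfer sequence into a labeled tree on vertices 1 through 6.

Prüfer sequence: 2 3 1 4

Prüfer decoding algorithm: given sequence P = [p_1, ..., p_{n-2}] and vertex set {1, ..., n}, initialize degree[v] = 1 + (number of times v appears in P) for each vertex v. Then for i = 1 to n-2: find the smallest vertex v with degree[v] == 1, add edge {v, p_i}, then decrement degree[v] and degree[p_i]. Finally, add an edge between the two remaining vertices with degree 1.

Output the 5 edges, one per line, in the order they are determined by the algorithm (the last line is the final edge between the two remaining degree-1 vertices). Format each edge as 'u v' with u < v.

Answer: 2 5
2 3
1 3
1 4
4 6

Derivation:
Initial degrees: {1:2, 2:2, 3:2, 4:2, 5:1, 6:1}
Step 1: smallest deg-1 vertex = 5, p_1 = 2. Add edge {2,5}. Now deg[5]=0, deg[2]=1.
Step 2: smallest deg-1 vertex = 2, p_2 = 3. Add edge {2,3}. Now deg[2]=0, deg[3]=1.
Step 3: smallest deg-1 vertex = 3, p_3 = 1. Add edge {1,3}. Now deg[3]=0, deg[1]=1.
Step 4: smallest deg-1 vertex = 1, p_4 = 4. Add edge {1,4}. Now deg[1]=0, deg[4]=1.
Final: two remaining deg-1 vertices are 4, 6. Add edge {4,6}.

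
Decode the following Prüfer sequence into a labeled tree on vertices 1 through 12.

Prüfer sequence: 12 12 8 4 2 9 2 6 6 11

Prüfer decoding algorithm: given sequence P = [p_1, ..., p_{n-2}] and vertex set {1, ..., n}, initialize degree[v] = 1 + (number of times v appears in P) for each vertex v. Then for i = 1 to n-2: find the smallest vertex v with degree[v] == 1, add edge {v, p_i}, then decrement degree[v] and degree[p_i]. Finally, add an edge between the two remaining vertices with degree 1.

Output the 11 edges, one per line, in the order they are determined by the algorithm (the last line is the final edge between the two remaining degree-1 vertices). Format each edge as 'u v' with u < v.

Initial degrees: {1:1, 2:3, 3:1, 4:2, 5:1, 6:3, 7:1, 8:2, 9:2, 10:1, 11:2, 12:3}
Step 1: smallest deg-1 vertex = 1, p_1 = 12. Add edge {1,12}. Now deg[1]=0, deg[12]=2.
Step 2: smallest deg-1 vertex = 3, p_2 = 12. Add edge {3,12}. Now deg[3]=0, deg[12]=1.
Step 3: smallest deg-1 vertex = 5, p_3 = 8. Add edge {5,8}. Now deg[5]=0, deg[8]=1.
Step 4: smallest deg-1 vertex = 7, p_4 = 4. Add edge {4,7}. Now deg[7]=0, deg[4]=1.
Step 5: smallest deg-1 vertex = 4, p_5 = 2. Add edge {2,4}. Now deg[4]=0, deg[2]=2.
Step 6: smallest deg-1 vertex = 8, p_6 = 9. Add edge {8,9}. Now deg[8]=0, deg[9]=1.
Step 7: smallest deg-1 vertex = 9, p_7 = 2. Add edge {2,9}. Now deg[9]=0, deg[2]=1.
Step 8: smallest deg-1 vertex = 2, p_8 = 6. Add edge {2,6}. Now deg[2]=0, deg[6]=2.
Step 9: smallest deg-1 vertex = 10, p_9 = 6. Add edge {6,10}. Now deg[10]=0, deg[6]=1.
Step 10: smallest deg-1 vertex = 6, p_10 = 11. Add edge {6,11}. Now deg[6]=0, deg[11]=1.
Final: two remaining deg-1 vertices are 11, 12. Add edge {11,12}.

Answer: 1 12
3 12
5 8
4 7
2 4
8 9
2 9
2 6
6 10
6 11
11 12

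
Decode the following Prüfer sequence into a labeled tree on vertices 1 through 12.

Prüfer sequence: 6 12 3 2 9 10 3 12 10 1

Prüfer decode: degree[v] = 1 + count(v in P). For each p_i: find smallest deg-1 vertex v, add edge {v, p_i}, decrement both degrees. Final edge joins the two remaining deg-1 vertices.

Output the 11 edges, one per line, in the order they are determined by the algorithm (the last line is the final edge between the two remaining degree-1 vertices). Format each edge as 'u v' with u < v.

Initial degrees: {1:2, 2:2, 3:3, 4:1, 5:1, 6:2, 7:1, 8:1, 9:2, 10:3, 11:1, 12:3}
Step 1: smallest deg-1 vertex = 4, p_1 = 6. Add edge {4,6}. Now deg[4]=0, deg[6]=1.
Step 2: smallest deg-1 vertex = 5, p_2 = 12. Add edge {5,12}. Now deg[5]=0, deg[12]=2.
Step 3: smallest deg-1 vertex = 6, p_3 = 3. Add edge {3,6}. Now deg[6]=0, deg[3]=2.
Step 4: smallest deg-1 vertex = 7, p_4 = 2. Add edge {2,7}. Now deg[7]=0, deg[2]=1.
Step 5: smallest deg-1 vertex = 2, p_5 = 9. Add edge {2,9}. Now deg[2]=0, deg[9]=1.
Step 6: smallest deg-1 vertex = 8, p_6 = 10. Add edge {8,10}. Now deg[8]=0, deg[10]=2.
Step 7: smallest deg-1 vertex = 9, p_7 = 3. Add edge {3,9}. Now deg[9]=0, deg[3]=1.
Step 8: smallest deg-1 vertex = 3, p_8 = 12. Add edge {3,12}. Now deg[3]=0, deg[12]=1.
Step 9: smallest deg-1 vertex = 11, p_9 = 10. Add edge {10,11}. Now deg[11]=0, deg[10]=1.
Step 10: smallest deg-1 vertex = 10, p_10 = 1. Add edge {1,10}. Now deg[10]=0, deg[1]=1.
Final: two remaining deg-1 vertices are 1, 12. Add edge {1,12}.

Answer: 4 6
5 12
3 6
2 7
2 9
8 10
3 9
3 12
10 11
1 10
1 12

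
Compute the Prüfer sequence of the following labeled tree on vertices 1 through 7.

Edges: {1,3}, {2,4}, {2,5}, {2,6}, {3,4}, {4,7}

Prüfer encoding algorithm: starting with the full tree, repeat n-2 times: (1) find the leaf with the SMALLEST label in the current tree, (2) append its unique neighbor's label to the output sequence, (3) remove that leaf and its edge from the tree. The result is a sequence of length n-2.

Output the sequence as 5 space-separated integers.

Step 1: leaves = {1,5,6,7}. Remove smallest leaf 1, emit neighbor 3.
Step 2: leaves = {3,5,6,7}. Remove smallest leaf 3, emit neighbor 4.
Step 3: leaves = {5,6,7}. Remove smallest leaf 5, emit neighbor 2.
Step 4: leaves = {6,7}. Remove smallest leaf 6, emit neighbor 2.
Step 5: leaves = {2,7}. Remove smallest leaf 2, emit neighbor 4.
Done: 2 vertices remain (4, 7). Sequence = [3 4 2 2 4]

Answer: 3 4 2 2 4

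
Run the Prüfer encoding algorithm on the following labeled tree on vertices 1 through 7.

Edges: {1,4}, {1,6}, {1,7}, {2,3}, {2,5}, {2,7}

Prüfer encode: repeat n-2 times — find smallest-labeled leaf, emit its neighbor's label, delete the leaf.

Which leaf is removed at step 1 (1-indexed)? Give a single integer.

Step 1: current leaves = {3,4,5,6}. Remove leaf 3 (neighbor: 2).

Answer: 3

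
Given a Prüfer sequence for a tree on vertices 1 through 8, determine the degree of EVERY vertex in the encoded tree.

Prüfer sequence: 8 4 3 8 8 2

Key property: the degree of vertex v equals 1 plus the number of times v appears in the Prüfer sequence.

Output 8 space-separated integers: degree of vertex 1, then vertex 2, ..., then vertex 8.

Answer: 1 2 2 2 1 1 1 4

Derivation:
p_1 = 8: count[8] becomes 1
p_2 = 4: count[4] becomes 1
p_3 = 3: count[3] becomes 1
p_4 = 8: count[8] becomes 2
p_5 = 8: count[8] becomes 3
p_6 = 2: count[2] becomes 1
Degrees (1 + count): deg[1]=1+0=1, deg[2]=1+1=2, deg[3]=1+1=2, deg[4]=1+1=2, deg[5]=1+0=1, deg[6]=1+0=1, deg[7]=1+0=1, deg[8]=1+3=4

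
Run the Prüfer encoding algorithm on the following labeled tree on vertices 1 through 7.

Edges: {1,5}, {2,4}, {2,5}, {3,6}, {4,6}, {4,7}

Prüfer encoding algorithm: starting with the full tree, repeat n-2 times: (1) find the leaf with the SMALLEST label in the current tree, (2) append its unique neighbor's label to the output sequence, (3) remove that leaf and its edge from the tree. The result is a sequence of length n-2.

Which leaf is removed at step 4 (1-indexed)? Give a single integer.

Answer: 2

Derivation:
Step 1: current leaves = {1,3,7}. Remove leaf 1 (neighbor: 5).
Step 2: current leaves = {3,5,7}. Remove leaf 3 (neighbor: 6).
Step 3: current leaves = {5,6,7}. Remove leaf 5 (neighbor: 2).
Step 4: current leaves = {2,6,7}. Remove leaf 2 (neighbor: 4).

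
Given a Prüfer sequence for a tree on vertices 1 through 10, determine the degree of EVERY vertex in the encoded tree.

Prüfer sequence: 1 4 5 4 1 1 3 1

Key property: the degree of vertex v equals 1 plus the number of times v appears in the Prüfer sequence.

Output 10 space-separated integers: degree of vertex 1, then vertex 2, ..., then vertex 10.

Answer: 5 1 2 3 2 1 1 1 1 1

Derivation:
p_1 = 1: count[1] becomes 1
p_2 = 4: count[4] becomes 1
p_3 = 5: count[5] becomes 1
p_4 = 4: count[4] becomes 2
p_5 = 1: count[1] becomes 2
p_6 = 1: count[1] becomes 3
p_7 = 3: count[3] becomes 1
p_8 = 1: count[1] becomes 4
Degrees (1 + count): deg[1]=1+4=5, deg[2]=1+0=1, deg[3]=1+1=2, deg[4]=1+2=3, deg[5]=1+1=2, deg[6]=1+0=1, deg[7]=1+0=1, deg[8]=1+0=1, deg[9]=1+0=1, deg[10]=1+0=1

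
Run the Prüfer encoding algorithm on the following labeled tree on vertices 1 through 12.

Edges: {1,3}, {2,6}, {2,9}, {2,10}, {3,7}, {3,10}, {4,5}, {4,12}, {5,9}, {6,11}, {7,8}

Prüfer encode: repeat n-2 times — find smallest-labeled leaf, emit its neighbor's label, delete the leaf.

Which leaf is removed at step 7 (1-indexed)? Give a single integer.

Answer: 6

Derivation:
Step 1: current leaves = {1,8,11,12}. Remove leaf 1 (neighbor: 3).
Step 2: current leaves = {8,11,12}. Remove leaf 8 (neighbor: 7).
Step 3: current leaves = {7,11,12}. Remove leaf 7 (neighbor: 3).
Step 4: current leaves = {3,11,12}. Remove leaf 3 (neighbor: 10).
Step 5: current leaves = {10,11,12}. Remove leaf 10 (neighbor: 2).
Step 6: current leaves = {11,12}. Remove leaf 11 (neighbor: 6).
Step 7: current leaves = {6,12}. Remove leaf 6 (neighbor: 2).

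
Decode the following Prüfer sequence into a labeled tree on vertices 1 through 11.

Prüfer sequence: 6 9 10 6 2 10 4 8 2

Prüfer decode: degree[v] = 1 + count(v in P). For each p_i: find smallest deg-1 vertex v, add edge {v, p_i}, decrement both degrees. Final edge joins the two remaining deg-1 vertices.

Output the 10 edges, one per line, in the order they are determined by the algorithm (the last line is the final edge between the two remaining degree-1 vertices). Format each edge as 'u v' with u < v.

Initial degrees: {1:1, 2:3, 3:1, 4:2, 5:1, 6:3, 7:1, 8:2, 9:2, 10:3, 11:1}
Step 1: smallest deg-1 vertex = 1, p_1 = 6. Add edge {1,6}. Now deg[1]=0, deg[6]=2.
Step 2: smallest deg-1 vertex = 3, p_2 = 9. Add edge {3,9}. Now deg[3]=0, deg[9]=1.
Step 3: smallest deg-1 vertex = 5, p_3 = 10. Add edge {5,10}. Now deg[5]=0, deg[10]=2.
Step 4: smallest deg-1 vertex = 7, p_4 = 6. Add edge {6,7}. Now deg[7]=0, deg[6]=1.
Step 5: smallest deg-1 vertex = 6, p_5 = 2. Add edge {2,6}. Now deg[6]=0, deg[2]=2.
Step 6: smallest deg-1 vertex = 9, p_6 = 10. Add edge {9,10}. Now deg[9]=0, deg[10]=1.
Step 7: smallest deg-1 vertex = 10, p_7 = 4. Add edge {4,10}. Now deg[10]=0, deg[4]=1.
Step 8: smallest deg-1 vertex = 4, p_8 = 8. Add edge {4,8}. Now deg[4]=0, deg[8]=1.
Step 9: smallest deg-1 vertex = 8, p_9 = 2. Add edge {2,8}. Now deg[8]=0, deg[2]=1.
Final: two remaining deg-1 vertices are 2, 11. Add edge {2,11}.

Answer: 1 6
3 9
5 10
6 7
2 6
9 10
4 10
4 8
2 8
2 11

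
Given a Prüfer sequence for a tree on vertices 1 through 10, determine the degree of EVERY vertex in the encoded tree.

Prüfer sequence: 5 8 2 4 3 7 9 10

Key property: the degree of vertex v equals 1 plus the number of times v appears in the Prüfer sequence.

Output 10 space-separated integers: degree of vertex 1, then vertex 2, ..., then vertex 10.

Answer: 1 2 2 2 2 1 2 2 2 2

Derivation:
p_1 = 5: count[5] becomes 1
p_2 = 8: count[8] becomes 1
p_3 = 2: count[2] becomes 1
p_4 = 4: count[4] becomes 1
p_5 = 3: count[3] becomes 1
p_6 = 7: count[7] becomes 1
p_7 = 9: count[9] becomes 1
p_8 = 10: count[10] becomes 1
Degrees (1 + count): deg[1]=1+0=1, deg[2]=1+1=2, deg[3]=1+1=2, deg[4]=1+1=2, deg[5]=1+1=2, deg[6]=1+0=1, deg[7]=1+1=2, deg[8]=1+1=2, deg[9]=1+1=2, deg[10]=1+1=2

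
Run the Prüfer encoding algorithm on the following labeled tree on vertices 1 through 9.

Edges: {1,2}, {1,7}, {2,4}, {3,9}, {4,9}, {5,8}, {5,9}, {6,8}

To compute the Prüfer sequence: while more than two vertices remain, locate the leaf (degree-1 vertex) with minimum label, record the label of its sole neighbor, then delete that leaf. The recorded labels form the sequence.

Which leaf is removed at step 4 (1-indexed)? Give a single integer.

Answer: 1

Derivation:
Step 1: current leaves = {3,6,7}. Remove leaf 3 (neighbor: 9).
Step 2: current leaves = {6,7}. Remove leaf 6 (neighbor: 8).
Step 3: current leaves = {7,8}. Remove leaf 7 (neighbor: 1).
Step 4: current leaves = {1,8}. Remove leaf 1 (neighbor: 2).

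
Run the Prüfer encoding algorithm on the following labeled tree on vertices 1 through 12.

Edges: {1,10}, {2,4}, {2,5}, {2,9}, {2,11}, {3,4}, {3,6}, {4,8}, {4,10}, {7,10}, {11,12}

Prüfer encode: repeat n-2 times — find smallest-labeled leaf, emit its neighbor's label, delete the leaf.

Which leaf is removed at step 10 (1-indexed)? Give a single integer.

Step 1: current leaves = {1,5,6,7,8,9,12}. Remove leaf 1 (neighbor: 10).
Step 2: current leaves = {5,6,7,8,9,12}. Remove leaf 5 (neighbor: 2).
Step 3: current leaves = {6,7,8,9,12}. Remove leaf 6 (neighbor: 3).
Step 4: current leaves = {3,7,8,9,12}. Remove leaf 3 (neighbor: 4).
Step 5: current leaves = {7,8,9,12}. Remove leaf 7 (neighbor: 10).
Step 6: current leaves = {8,9,10,12}. Remove leaf 8 (neighbor: 4).
Step 7: current leaves = {9,10,12}. Remove leaf 9 (neighbor: 2).
Step 8: current leaves = {10,12}. Remove leaf 10 (neighbor: 4).
Step 9: current leaves = {4,12}. Remove leaf 4 (neighbor: 2).
Step 10: current leaves = {2,12}. Remove leaf 2 (neighbor: 11).

Answer: 2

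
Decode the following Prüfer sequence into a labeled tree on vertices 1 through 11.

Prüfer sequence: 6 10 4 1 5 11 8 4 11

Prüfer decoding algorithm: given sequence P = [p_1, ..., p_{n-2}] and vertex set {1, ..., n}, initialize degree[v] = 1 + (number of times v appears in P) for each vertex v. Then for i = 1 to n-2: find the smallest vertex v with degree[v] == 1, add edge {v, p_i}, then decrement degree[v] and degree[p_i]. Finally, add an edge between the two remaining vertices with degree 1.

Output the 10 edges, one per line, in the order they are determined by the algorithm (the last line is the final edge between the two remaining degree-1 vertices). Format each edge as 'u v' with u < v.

Initial degrees: {1:2, 2:1, 3:1, 4:3, 5:2, 6:2, 7:1, 8:2, 9:1, 10:2, 11:3}
Step 1: smallest deg-1 vertex = 2, p_1 = 6. Add edge {2,6}. Now deg[2]=0, deg[6]=1.
Step 2: smallest deg-1 vertex = 3, p_2 = 10. Add edge {3,10}. Now deg[3]=0, deg[10]=1.
Step 3: smallest deg-1 vertex = 6, p_3 = 4. Add edge {4,6}. Now deg[6]=0, deg[4]=2.
Step 4: smallest deg-1 vertex = 7, p_4 = 1. Add edge {1,7}. Now deg[7]=0, deg[1]=1.
Step 5: smallest deg-1 vertex = 1, p_5 = 5. Add edge {1,5}. Now deg[1]=0, deg[5]=1.
Step 6: smallest deg-1 vertex = 5, p_6 = 11. Add edge {5,11}. Now deg[5]=0, deg[11]=2.
Step 7: smallest deg-1 vertex = 9, p_7 = 8. Add edge {8,9}. Now deg[9]=0, deg[8]=1.
Step 8: smallest deg-1 vertex = 8, p_8 = 4. Add edge {4,8}. Now deg[8]=0, deg[4]=1.
Step 9: smallest deg-1 vertex = 4, p_9 = 11. Add edge {4,11}. Now deg[4]=0, deg[11]=1.
Final: two remaining deg-1 vertices are 10, 11. Add edge {10,11}.

Answer: 2 6
3 10
4 6
1 7
1 5
5 11
8 9
4 8
4 11
10 11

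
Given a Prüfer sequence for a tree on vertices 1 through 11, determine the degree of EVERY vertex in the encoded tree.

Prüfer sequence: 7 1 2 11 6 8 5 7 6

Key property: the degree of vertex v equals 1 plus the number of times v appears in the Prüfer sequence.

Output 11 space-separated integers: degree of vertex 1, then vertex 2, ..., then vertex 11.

Answer: 2 2 1 1 2 3 3 2 1 1 2

Derivation:
p_1 = 7: count[7] becomes 1
p_2 = 1: count[1] becomes 1
p_3 = 2: count[2] becomes 1
p_4 = 11: count[11] becomes 1
p_5 = 6: count[6] becomes 1
p_6 = 8: count[8] becomes 1
p_7 = 5: count[5] becomes 1
p_8 = 7: count[7] becomes 2
p_9 = 6: count[6] becomes 2
Degrees (1 + count): deg[1]=1+1=2, deg[2]=1+1=2, deg[3]=1+0=1, deg[4]=1+0=1, deg[5]=1+1=2, deg[6]=1+2=3, deg[7]=1+2=3, deg[8]=1+1=2, deg[9]=1+0=1, deg[10]=1+0=1, deg[11]=1+1=2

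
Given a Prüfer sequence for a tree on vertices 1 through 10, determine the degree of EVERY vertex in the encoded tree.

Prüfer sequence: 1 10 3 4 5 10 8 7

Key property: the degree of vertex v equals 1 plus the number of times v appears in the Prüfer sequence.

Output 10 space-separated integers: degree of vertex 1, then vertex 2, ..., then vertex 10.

Answer: 2 1 2 2 2 1 2 2 1 3

Derivation:
p_1 = 1: count[1] becomes 1
p_2 = 10: count[10] becomes 1
p_3 = 3: count[3] becomes 1
p_4 = 4: count[4] becomes 1
p_5 = 5: count[5] becomes 1
p_6 = 10: count[10] becomes 2
p_7 = 8: count[8] becomes 1
p_8 = 7: count[7] becomes 1
Degrees (1 + count): deg[1]=1+1=2, deg[2]=1+0=1, deg[3]=1+1=2, deg[4]=1+1=2, deg[5]=1+1=2, deg[6]=1+0=1, deg[7]=1+1=2, deg[8]=1+1=2, deg[9]=1+0=1, deg[10]=1+2=3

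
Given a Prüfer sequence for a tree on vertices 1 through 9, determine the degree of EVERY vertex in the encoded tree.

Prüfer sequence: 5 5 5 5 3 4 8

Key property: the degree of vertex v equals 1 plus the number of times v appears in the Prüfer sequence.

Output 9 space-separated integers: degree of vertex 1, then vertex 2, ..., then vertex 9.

Answer: 1 1 2 2 5 1 1 2 1

Derivation:
p_1 = 5: count[5] becomes 1
p_2 = 5: count[5] becomes 2
p_3 = 5: count[5] becomes 3
p_4 = 5: count[5] becomes 4
p_5 = 3: count[3] becomes 1
p_6 = 4: count[4] becomes 1
p_7 = 8: count[8] becomes 1
Degrees (1 + count): deg[1]=1+0=1, deg[2]=1+0=1, deg[3]=1+1=2, deg[4]=1+1=2, deg[5]=1+4=5, deg[6]=1+0=1, deg[7]=1+0=1, deg[8]=1+1=2, deg[9]=1+0=1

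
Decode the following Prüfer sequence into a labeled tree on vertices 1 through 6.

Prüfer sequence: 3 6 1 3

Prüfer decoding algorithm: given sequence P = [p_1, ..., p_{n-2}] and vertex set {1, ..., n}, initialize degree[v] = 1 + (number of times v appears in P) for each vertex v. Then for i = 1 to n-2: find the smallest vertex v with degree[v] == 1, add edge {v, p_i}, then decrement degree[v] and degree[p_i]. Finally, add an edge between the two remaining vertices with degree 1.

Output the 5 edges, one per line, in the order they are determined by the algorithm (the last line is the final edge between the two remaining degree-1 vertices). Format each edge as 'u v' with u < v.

Answer: 2 3
4 6
1 5
1 3
3 6

Derivation:
Initial degrees: {1:2, 2:1, 3:3, 4:1, 5:1, 6:2}
Step 1: smallest deg-1 vertex = 2, p_1 = 3. Add edge {2,3}. Now deg[2]=0, deg[3]=2.
Step 2: smallest deg-1 vertex = 4, p_2 = 6. Add edge {4,6}. Now deg[4]=0, deg[6]=1.
Step 3: smallest deg-1 vertex = 5, p_3 = 1. Add edge {1,5}. Now deg[5]=0, deg[1]=1.
Step 4: smallest deg-1 vertex = 1, p_4 = 3. Add edge {1,3}. Now deg[1]=0, deg[3]=1.
Final: two remaining deg-1 vertices are 3, 6. Add edge {3,6}.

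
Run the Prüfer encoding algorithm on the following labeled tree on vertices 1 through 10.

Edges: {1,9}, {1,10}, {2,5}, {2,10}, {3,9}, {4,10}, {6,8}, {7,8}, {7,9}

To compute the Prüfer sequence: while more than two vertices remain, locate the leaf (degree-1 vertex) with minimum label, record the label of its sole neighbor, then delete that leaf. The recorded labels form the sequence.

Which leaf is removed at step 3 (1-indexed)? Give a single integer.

Step 1: current leaves = {3,4,5,6}. Remove leaf 3 (neighbor: 9).
Step 2: current leaves = {4,5,6}. Remove leaf 4 (neighbor: 10).
Step 3: current leaves = {5,6}. Remove leaf 5 (neighbor: 2).

Answer: 5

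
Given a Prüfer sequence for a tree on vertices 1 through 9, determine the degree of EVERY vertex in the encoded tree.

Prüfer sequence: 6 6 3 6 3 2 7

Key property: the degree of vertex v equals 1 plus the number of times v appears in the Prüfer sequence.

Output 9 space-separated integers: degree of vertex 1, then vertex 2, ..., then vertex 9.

p_1 = 6: count[6] becomes 1
p_2 = 6: count[6] becomes 2
p_3 = 3: count[3] becomes 1
p_4 = 6: count[6] becomes 3
p_5 = 3: count[3] becomes 2
p_6 = 2: count[2] becomes 1
p_7 = 7: count[7] becomes 1
Degrees (1 + count): deg[1]=1+0=1, deg[2]=1+1=2, deg[3]=1+2=3, deg[4]=1+0=1, deg[5]=1+0=1, deg[6]=1+3=4, deg[7]=1+1=2, deg[8]=1+0=1, deg[9]=1+0=1

Answer: 1 2 3 1 1 4 2 1 1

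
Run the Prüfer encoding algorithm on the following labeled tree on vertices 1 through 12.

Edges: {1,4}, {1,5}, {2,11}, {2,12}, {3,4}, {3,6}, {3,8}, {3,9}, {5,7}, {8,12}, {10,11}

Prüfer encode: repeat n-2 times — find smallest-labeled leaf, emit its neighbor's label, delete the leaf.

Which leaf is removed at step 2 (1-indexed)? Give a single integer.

Answer: 7

Derivation:
Step 1: current leaves = {6,7,9,10}. Remove leaf 6 (neighbor: 3).
Step 2: current leaves = {7,9,10}. Remove leaf 7 (neighbor: 5).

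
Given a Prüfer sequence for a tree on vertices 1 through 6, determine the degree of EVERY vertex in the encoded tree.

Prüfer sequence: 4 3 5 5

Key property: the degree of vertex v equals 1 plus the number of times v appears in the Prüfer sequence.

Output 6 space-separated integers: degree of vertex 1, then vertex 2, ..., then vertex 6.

Answer: 1 1 2 2 3 1

Derivation:
p_1 = 4: count[4] becomes 1
p_2 = 3: count[3] becomes 1
p_3 = 5: count[5] becomes 1
p_4 = 5: count[5] becomes 2
Degrees (1 + count): deg[1]=1+0=1, deg[2]=1+0=1, deg[3]=1+1=2, deg[4]=1+1=2, deg[5]=1+2=3, deg[6]=1+0=1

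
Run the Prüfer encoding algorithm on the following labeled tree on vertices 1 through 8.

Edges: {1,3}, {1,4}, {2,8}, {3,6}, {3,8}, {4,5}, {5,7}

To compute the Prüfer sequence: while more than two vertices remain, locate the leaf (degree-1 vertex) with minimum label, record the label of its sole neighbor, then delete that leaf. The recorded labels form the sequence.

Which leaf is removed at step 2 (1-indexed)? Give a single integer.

Answer: 6

Derivation:
Step 1: current leaves = {2,6,7}. Remove leaf 2 (neighbor: 8).
Step 2: current leaves = {6,7,8}. Remove leaf 6 (neighbor: 3).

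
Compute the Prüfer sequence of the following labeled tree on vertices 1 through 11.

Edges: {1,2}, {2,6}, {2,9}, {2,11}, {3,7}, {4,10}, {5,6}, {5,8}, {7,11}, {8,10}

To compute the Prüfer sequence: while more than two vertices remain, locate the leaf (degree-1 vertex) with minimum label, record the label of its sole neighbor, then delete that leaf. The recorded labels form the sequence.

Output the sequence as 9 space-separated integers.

Step 1: leaves = {1,3,4,9}. Remove smallest leaf 1, emit neighbor 2.
Step 2: leaves = {3,4,9}. Remove smallest leaf 3, emit neighbor 7.
Step 3: leaves = {4,7,9}. Remove smallest leaf 4, emit neighbor 10.
Step 4: leaves = {7,9,10}. Remove smallest leaf 7, emit neighbor 11.
Step 5: leaves = {9,10,11}. Remove smallest leaf 9, emit neighbor 2.
Step 6: leaves = {10,11}. Remove smallest leaf 10, emit neighbor 8.
Step 7: leaves = {8,11}. Remove smallest leaf 8, emit neighbor 5.
Step 8: leaves = {5,11}. Remove smallest leaf 5, emit neighbor 6.
Step 9: leaves = {6,11}. Remove smallest leaf 6, emit neighbor 2.
Done: 2 vertices remain (2, 11). Sequence = [2 7 10 11 2 8 5 6 2]

Answer: 2 7 10 11 2 8 5 6 2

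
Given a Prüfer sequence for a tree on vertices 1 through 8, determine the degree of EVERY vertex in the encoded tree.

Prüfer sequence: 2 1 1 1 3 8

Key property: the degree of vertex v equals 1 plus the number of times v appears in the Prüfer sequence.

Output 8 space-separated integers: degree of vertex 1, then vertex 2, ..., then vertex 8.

Answer: 4 2 2 1 1 1 1 2

Derivation:
p_1 = 2: count[2] becomes 1
p_2 = 1: count[1] becomes 1
p_3 = 1: count[1] becomes 2
p_4 = 1: count[1] becomes 3
p_5 = 3: count[3] becomes 1
p_6 = 8: count[8] becomes 1
Degrees (1 + count): deg[1]=1+3=4, deg[2]=1+1=2, deg[3]=1+1=2, deg[4]=1+0=1, deg[5]=1+0=1, deg[6]=1+0=1, deg[7]=1+0=1, deg[8]=1+1=2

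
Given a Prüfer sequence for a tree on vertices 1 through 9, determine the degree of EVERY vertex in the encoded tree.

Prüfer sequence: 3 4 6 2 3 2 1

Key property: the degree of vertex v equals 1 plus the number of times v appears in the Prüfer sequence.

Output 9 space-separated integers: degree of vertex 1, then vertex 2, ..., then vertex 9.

Answer: 2 3 3 2 1 2 1 1 1

Derivation:
p_1 = 3: count[3] becomes 1
p_2 = 4: count[4] becomes 1
p_3 = 6: count[6] becomes 1
p_4 = 2: count[2] becomes 1
p_5 = 3: count[3] becomes 2
p_6 = 2: count[2] becomes 2
p_7 = 1: count[1] becomes 1
Degrees (1 + count): deg[1]=1+1=2, deg[2]=1+2=3, deg[3]=1+2=3, deg[4]=1+1=2, deg[5]=1+0=1, deg[6]=1+1=2, deg[7]=1+0=1, deg[8]=1+0=1, deg[9]=1+0=1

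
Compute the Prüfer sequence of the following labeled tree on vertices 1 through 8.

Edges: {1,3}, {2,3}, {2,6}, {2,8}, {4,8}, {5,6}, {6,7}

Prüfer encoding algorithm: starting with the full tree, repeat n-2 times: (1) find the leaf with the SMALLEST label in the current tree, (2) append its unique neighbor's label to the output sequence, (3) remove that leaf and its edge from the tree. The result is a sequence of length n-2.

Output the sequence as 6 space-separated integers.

Answer: 3 2 8 6 6 2

Derivation:
Step 1: leaves = {1,4,5,7}. Remove smallest leaf 1, emit neighbor 3.
Step 2: leaves = {3,4,5,7}. Remove smallest leaf 3, emit neighbor 2.
Step 3: leaves = {4,5,7}. Remove smallest leaf 4, emit neighbor 8.
Step 4: leaves = {5,7,8}. Remove smallest leaf 5, emit neighbor 6.
Step 5: leaves = {7,8}. Remove smallest leaf 7, emit neighbor 6.
Step 6: leaves = {6,8}. Remove smallest leaf 6, emit neighbor 2.
Done: 2 vertices remain (2, 8). Sequence = [3 2 8 6 6 2]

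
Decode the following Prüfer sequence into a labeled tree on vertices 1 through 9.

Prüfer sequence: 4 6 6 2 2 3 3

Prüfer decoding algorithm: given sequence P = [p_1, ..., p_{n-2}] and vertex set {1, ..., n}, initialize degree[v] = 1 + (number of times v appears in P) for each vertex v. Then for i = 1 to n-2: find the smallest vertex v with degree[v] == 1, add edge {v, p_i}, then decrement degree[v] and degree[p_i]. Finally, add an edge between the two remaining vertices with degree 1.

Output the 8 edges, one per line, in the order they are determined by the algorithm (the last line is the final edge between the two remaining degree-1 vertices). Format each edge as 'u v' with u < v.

Initial degrees: {1:1, 2:3, 3:3, 4:2, 5:1, 6:3, 7:1, 8:1, 9:1}
Step 1: smallest deg-1 vertex = 1, p_1 = 4. Add edge {1,4}. Now deg[1]=0, deg[4]=1.
Step 2: smallest deg-1 vertex = 4, p_2 = 6. Add edge {4,6}. Now deg[4]=0, deg[6]=2.
Step 3: smallest deg-1 vertex = 5, p_3 = 6. Add edge {5,6}. Now deg[5]=0, deg[6]=1.
Step 4: smallest deg-1 vertex = 6, p_4 = 2. Add edge {2,6}. Now deg[6]=0, deg[2]=2.
Step 5: smallest deg-1 vertex = 7, p_5 = 2. Add edge {2,7}. Now deg[7]=0, deg[2]=1.
Step 6: smallest deg-1 vertex = 2, p_6 = 3. Add edge {2,3}. Now deg[2]=0, deg[3]=2.
Step 7: smallest deg-1 vertex = 8, p_7 = 3. Add edge {3,8}. Now deg[8]=0, deg[3]=1.
Final: two remaining deg-1 vertices are 3, 9. Add edge {3,9}.

Answer: 1 4
4 6
5 6
2 6
2 7
2 3
3 8
3 9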